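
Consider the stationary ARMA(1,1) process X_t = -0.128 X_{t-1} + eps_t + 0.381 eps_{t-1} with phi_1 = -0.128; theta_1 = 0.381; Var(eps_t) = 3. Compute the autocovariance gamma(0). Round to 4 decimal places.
\gamma(0) = 3.1952

Multiply the model equation by X_{t-k} and take expectations. With theta_0 = psi_0 = 1 and psi_j the MA(infinity) weights, this gives
  gamma(k) - sum_i phi_i gamma(k-i) = c_k,
  c_k = sigma^2 * sum_{j=k..q} theta_j psi_{j-k}   (c_k = 0 for k > q),
using gamma(-m) = gamma(m).
psi-weights needed (psi_j = theta_j + sum_i phi_i psi_{j-i}):
  psi_1 = theta_1 + phi_1 = 0.381 + (-0.128) = 0.253
Right-hand sides:
  c_0 = sigma^2 (1 + theta_1 psi_1) = 3 * (1 + (0.381)(0.253)) = 3 * 1.096393 = 3.289179
  c_1 = sigma^2 theta_1 = 3 * (0.381) = 1.143
  c_2 = 0
Equations for k = 0 and k = 1 (AR order 1):
  gamma(0) = phi_1 gamma(1) + c_0
  gamma(1) = phi_1 gamma(0) + c_1
Substituting the second into the first: gamma(0) (1 - phi_1^2) = c_0 + phi_1 c_1, so
  gamma(0) = (c_0 + phi_1 c_1) / (1 - phi_1^2) = (3.289179 + (-0.128)(1.143)) / (1 - (-0.128)^2) = 3.142875 / 0.983616 = 3.195226.
Therefore gamma(0) = 3.1952 (to 4 decimal places).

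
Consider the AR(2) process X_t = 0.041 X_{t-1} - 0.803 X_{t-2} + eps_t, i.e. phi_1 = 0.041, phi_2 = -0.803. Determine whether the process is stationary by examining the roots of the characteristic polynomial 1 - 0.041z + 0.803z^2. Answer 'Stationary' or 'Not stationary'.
\text{Stationary}

The AR(p) characteristic polynomial is P(z) = 1 - 0.041z + 0.803z^2.
Stationarity requires all roots to lie outside the unit circle, i.e. |z| > 1 for every root.
Set 1 + (-0.041) z + (0.803) z^2 = 0, i.e. a z^2 + b z + c = 0 with a = 0.803, b = -0.041, c = 1.
Discriminant D = b^2 - 4ac = (-0.041)^2 - 4*(0.803)*1 = 0.001681 - (3.212) = -3.210319.
D < 0, so the roots are the complex-conjugate pair z = (-b +/- i sqrt(-D)) / (2a) = 0.0255 +/- 1.1157i.
For a conjugate pair |z|^2 = z * conj(z) = (product of roots) = c/a = 1/(0.803) = 1.24533, so |z| = sqrt(1.24533) = 1.1159 for both roots.
Moduli of all roots: 1.1159, 1.1159.
All moduli strictly greater than 1? Yes.
Verdict: Stationary.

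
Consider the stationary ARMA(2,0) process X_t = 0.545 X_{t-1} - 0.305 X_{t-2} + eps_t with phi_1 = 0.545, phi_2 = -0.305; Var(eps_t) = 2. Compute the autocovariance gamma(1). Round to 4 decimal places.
\gamma(1) = 1.1155

Multiply the model equation by X_{t-k} and take expectations. With theta_0 = psi_0 = 1 and psi_j the MA(infinity) weights, this gives
  gamma(k) - sum_i phi_i gamma(k-i) = c_k,
  c_k = sigma^2 * sum_{j=k..q} theta_j psi_{j-k}   (c_k = 0 for k > q),
using gamma(-m) = gamma(m).
Pure AR (q = 0): c_0 = sigma^2 = 2, c_k = 0 for k >= 1.
Equations for k = 0, 1, 2 (AR order 2, c_2 = 0):
  (E0) gamma(0) = phi_1 gamma(1) + phi_2 gamma(2) + c_0
  (E1) gamma(1) = phi_1 gamma(0) + phi_2 gamma(1) + c_1
  (E2) gamma(2) = phi_1 gamma(1) + phi_2 gamma(0)
From (E1): gamma(1) = A gamma(0) + B with
  A = phi_1 / (1 - phi_2) = 0.545 / 1.305 = 0.417625,   B = c_1 / (1 - phi_2) = 0 / 1.305 = 0.
Insert (E2) into (E0): gamma(0) (1 - phi_2^2) = phi_1 (1 + phi_2) gamma(1) + c_0.
  phi_1 (1 + phi_2) = (0.545)(0.695) = 0.378775,   1 - phi_2^2 = 0.906975.
Replace gamma(1) by A gamma(0) + B and collect gamma(0):
  gamma(0) [0.906975 - (0.378775)(0.417625)] = c_0 = 2
  gamma(0) * 0.748789 = 2
  gamma(0) = 2 / 0.748789 = 2.670978.
  gamma(1) = A gamma(0) = (0.417625)(2.670978) = 1.115466.
Therefore gamma(1) = 1.1155 (to 4 decimal places).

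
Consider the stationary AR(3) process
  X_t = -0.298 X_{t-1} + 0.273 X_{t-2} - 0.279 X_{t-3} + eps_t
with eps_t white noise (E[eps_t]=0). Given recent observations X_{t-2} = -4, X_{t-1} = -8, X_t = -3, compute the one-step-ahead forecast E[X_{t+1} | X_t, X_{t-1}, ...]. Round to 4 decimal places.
E[X_{t+1} \mid \mathcal F_t] = -0.1740

For an AR(p) model X_t = c + sum_i phi_i X_{t-i} + eps_t, the
one-step-ahead conditional mean is
  E[X_{t+1} | X_t, ...] = c + sum_i phi_i X_{t+1-i}.
Substitute known values:
  E[X_{t+1} | ...] = (-0.298) * (-3) + (0.273) * (-8) + (-0.279) * (-4)
                   = -0.1740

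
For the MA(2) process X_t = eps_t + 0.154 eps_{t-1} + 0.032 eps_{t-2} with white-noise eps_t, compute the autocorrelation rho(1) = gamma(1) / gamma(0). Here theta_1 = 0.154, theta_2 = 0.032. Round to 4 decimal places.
\rho(1) = 0.1551

For an MA(q) process with theta_0 = 1, the autocovariance is
  gamma(k) = sigma^2 * sum_{i=0..q-k} theta_i * theta_{i+k},
and rho(k) = gamma(k) / gamma(0). Sigma^2 cancels.
  numerator   = (1)*(0.154) + (0.154)*(0.032) = 0.158928.
  denominator = (1)^2 + (0.154)^2 + (0.032)^2 = 1.02474.
  rho(1) = 0.158928 / 1.02474 = 0.1551.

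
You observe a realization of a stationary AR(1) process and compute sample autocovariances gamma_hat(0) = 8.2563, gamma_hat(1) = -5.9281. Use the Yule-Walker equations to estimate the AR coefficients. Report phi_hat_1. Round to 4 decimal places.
\hat\phi_{1} = -0.7180

The Yule-Walker equations for an AR(p) process read, in matrix form,
  Gamma_p phi = r_p,   with   (Gamma_p)_{ij} = gamma(|i - j|),
                       (r_p)_i = gamma(i),   i,j = 1..p.
Substitute the sample gammas (Toeplitz matrix and right-hand side of size 1):
  Gamma_p = [[8.2563]]
  r_p     = [-5.9281]
With p = 1 this is the single equation gamma(0) phi_1 = gamma(1):
  phi_hat_1 = gamma(1) / gamma(0) = -5.9281 / 8.2563 = -0.7180.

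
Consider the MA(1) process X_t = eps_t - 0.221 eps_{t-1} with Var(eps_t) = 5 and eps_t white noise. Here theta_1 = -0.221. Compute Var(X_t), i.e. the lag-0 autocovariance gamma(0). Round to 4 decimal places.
\gamma(0) = 5.2442

For an MA(q) process X_t = eps_t + sum_i theta_i eps_{t-i} with
Var(eps_t) = sigma^2, the variance is
  gamma(0) = sigma^2 * (1 + sum_i theta_i^2).
  sum_i theta_i^2 = (-0.221)^2 = 0.048841.
  gamma(0) = 5 * (1 + 0.048841) = 5 * 1.048841 = 5.244205, which rounds to 5.2442.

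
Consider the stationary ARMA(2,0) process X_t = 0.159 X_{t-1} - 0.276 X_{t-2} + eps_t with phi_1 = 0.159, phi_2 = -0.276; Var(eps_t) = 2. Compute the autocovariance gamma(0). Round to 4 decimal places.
\gamma(0) = 2.1991

Multiply the model equation by X_{t-k} and take expectations. With theta_0 = psi_0 = 1 and psi_j the MA(infinity) weights, this gives
  gamma(k) - sum_i phi_i gamma(k-i) = c_k,
  c_k = sigma^2 * sum_{j=k..q} theta_j psi_{j-k}   (c_k = 0 for k > q),
using gamma(-m) = gamma(m).
Pure AR (q = 0): c_0 = sigma^2 = 2, c_k = 0 for k >= 1.
Equations for k = 0, 1, 2 (AR order 2, c_2 = 0):
  (E0) gamma(0) = phi_1 gamma(1) + phi_2 gamma(2) + c_0
  (E1) gamma(1) = phi_1 gamma(0) + phi_2 gamma(1) + c_1
  (E2) gamma(2) = phi_1 gamma(1) + phi_2 gamma(0)
From (E1): gamma(1) = A gamma(0) + B with
  A = phi_1 / (1 - phi_2) = 0.159 / 1.276 = 0.124608,   B = c_1 / (1 - phi_2) = 0 / 1.276 = 0.
Insert (E2) into (E0): gamma(0) (1 - phi_2^2) = phi_1 (1 + phi_2) gamma(1) + c_0.
  phi_1 (1 + phi_2) = (0.159)(0.724) = 0.115116,   1 - phi_2^2 = 0.923824.
Replace gamma(1) by A gamma(0) + B and collect gamma(0):
  gamma(0) [0.923824 - (0.115116)(0.124608)] = c_0 = 2
  gamma(0) * 0.90948 = 2
  gamma(0) = 2 / 0.90948 = 2.19906.
Therefore gamma(0) = 2.1991 (to 4 decimal places).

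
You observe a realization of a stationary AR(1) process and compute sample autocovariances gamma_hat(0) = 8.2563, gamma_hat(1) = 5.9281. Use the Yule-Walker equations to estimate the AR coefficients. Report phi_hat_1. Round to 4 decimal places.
\hat\phi_{1} = 0.7180

The Yule-Walker equations for an AR(p) process read, in matrix form,
  Gamma_p phi = r_p,   with   (Gamma_p)_{ij} = gamma(|i - j|),
                       (r_p)_i = gamma(i),   i,j = 1..p.
Substitute the sample gammas (Toeplitz matrix and right-hand side of size 1):
  Gamma_p = [[8.2563]]
  r_p     = [5.9281]
With p = 1 this is the single equation gamma(0) phi_1 = gamma(1):
  phi_hat_1 = gamma(1) / gamma(0) = 5.9281 / 8.2563 = 0.7180.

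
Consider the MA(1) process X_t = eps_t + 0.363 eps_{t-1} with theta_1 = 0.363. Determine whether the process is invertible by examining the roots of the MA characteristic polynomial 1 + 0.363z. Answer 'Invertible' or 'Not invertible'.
\text{Invertible}

The MA(q) characteristic polynomial is P(z) = 1 + 0.363z.
Invertibility requires all roots to lie outside the unit circle, i.e. |z| > 1 for every root.
This is linear in z: 1 + (0.363) z = 0  =>  z = -1/(0.363) = -2.754821,  |z| = 2.754821.
Moduli of all roots: 2.7548.
All moduli strictly greater than 1? Yes.
Verdict: Invertible.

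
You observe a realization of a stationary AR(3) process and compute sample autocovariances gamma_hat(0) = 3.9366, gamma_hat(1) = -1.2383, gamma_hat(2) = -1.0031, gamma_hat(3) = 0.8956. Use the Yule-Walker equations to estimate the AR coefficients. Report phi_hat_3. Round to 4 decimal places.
\hat\phi_{3} = -0.0100

The Yule-Walker equations for an AR(p) process read, in matrix form,
  Gamma_p phi = r_p,   with   (Gamma_p)_{ij} = gamma(|i - j|),
                       (r_p)_i = gamma(i),   i,j = 1..p.
Substitute the sample gammas (Toeplitz matrix and right-hand side of size 3):
  Gamma_p = [[3.9366, -1.2383, -1.0031], [-1.2383, 3.9366, -1.2383], [-1.0031, -1.2383, 3.9366]]
  r_p     = [-1.2383, -1.0031, 0.8956]
Written out (R1..R3):
  (R1) 3.9366 phi_1 - 1.2383 phi_2 - 1.0031 phi_3 = -1.2383
  (R2) -1.2383 phi_1 + 3.9366 phi_2 - 1.2383 phi_3 = -1.0031
  (R3) -1.0031 phi_1 - 1.2383 phi_2 + 3.9366 phi_3 = 0.8956
Gaussian elimination:
  R2 <- R2 - (-1.2383/3.9366) R1 = R2 - (-0.314561) R1:  3.547079 phi_2 - 1.553836 phi_3 = -1.392621
  R3 <- R3 - (-1.0031/3.9366) R1 = R3 - (-0.254814) R1:  -1.553836 phi_2 + 3.680996 phi_3 = 0.580064
  R3 <- R3 - (-1.553836/3.547079) R2 = R3 - (-0.438061) R2:  3.000322 phi_3 = -0.029988
Back-substitution:
  phi_hat_3 = -0.029988 / 3.000322 = -0.009995
  phi_hat_2 = (-1.392621 - (-1.553836)(-0.009995)) / 3.547079 = -0.396989
  phi_hat_1 = (-1.2383 - (-1.2383)(-0.396989) - (-1.0031)(-0.009995)) / 3.9366 = -0.441985
So phi_hat = [-0.4420, -0.3970, -0.0100].
Therefore phi_hat_3 = -0.0100.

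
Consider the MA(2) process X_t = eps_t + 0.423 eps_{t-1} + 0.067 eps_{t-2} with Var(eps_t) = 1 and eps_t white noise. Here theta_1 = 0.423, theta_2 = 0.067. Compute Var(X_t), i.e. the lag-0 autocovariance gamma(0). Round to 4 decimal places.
\gamma(0) = 1.1834

For an MA(q) process X_t = eps_t + sum_i theta_i eps_{t-i} with
Var(eps_t) = sigma^2, the variance is
  gamma(0) = sigma^2 * (1 + sum_i theta_i^2).
  sum_i theta_i^2 = (0.423)^2 + (0.067)^2 = 0.178929 + 0.004489 = 0.183418.
  gamma(0) = 1 * (1 + 0.183418) = 1 * 1.183418 = 1.183418, which rounds to 1.1834.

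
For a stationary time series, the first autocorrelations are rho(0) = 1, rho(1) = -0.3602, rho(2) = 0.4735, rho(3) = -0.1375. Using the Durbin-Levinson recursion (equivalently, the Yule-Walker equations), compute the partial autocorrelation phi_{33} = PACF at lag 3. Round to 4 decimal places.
\phi_{33} = 0.1470

The PACF at lag k is phi_{kk}, the last component of the solution
to the Yule-Walker system G_k phi = r_k where
  (G_k)_{ij} = rho(|i - j|), (r_k)_i = rho(i), i,j = 1..k.
Equivalently, Durbin-Levinson gives phi_{kk} iteratively:
  phi_{11} = rho(1)
  phi_{kk} = [rho(k) - sum_{j=1..k-1} phi_{k-1,j} rho(k-j)]
            / [1 - sum_{j=1..k-1} phi_{k-1,j} rho(j)],
  phi_{k,j} = phi_{k-1,j} - phi_{kk} phi_{k-1,k-j},  j = 1..k-1.
Step k = 1:
  phi_11 = rho(1) = -0.3602.
Step k = 2:
  phi_22 = [rho(2) - phi_11 rho(1)] / [1 - phi_11 rho(1)] = [0.4735 - (-0.3602)(-0.3602)] / [1 - (-0.3602)(-0.3602)]
         = 0.34375596 / 0.87025596 = 0.395006.
  Update: phi_21 = phi_11 - phi_22 phi_11 = -0.3602 - (0.395006)(-0.3602) = -0.217919.
Step k = 3:
  phi_33 = [rho(3) - phi_21 rho(2) - phi_22 rho(1)] / [1 - phi_21 rho(1) - phi_22 rho(2)]
    numerator   = -0.1375 - (-0.217919)(0.4735) - (0.395006)(-0.3602) = 0.10796565
    denominator = 1 - (-0.217919)(-0.3602) - (0.395006)(0.4735) = 0.73447044
  phi_33 = 0.10796565 / 0.73447044 = 0.147.
Therefore phi_{33} = 0.1470.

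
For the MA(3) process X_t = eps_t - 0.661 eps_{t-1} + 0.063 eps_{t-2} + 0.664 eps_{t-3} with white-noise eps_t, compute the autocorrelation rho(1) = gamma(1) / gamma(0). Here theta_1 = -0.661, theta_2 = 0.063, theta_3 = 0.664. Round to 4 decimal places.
\rho(1) = -0.3512

For an MA(q) process with theta_0 = 1, the autocovariance is
  gamma(k) = sigma^2 * sum_{i=0..q-k} theta_i * theta_{i+k},
and rho(k) = gamma(k) / gamma(0). Sigma^2 cancels.
  numerator   = (1)*(-0.661) + (-0.661)*(0.063) + (0.063)*(0.664) = -0.660811.
  denominator = (1)^2 + (-0.661)^2 + (0.063)^2 + (0.664)^2 = 1.881786.
  rho(1) = -0.660811 / 1.881786 = -0.3512.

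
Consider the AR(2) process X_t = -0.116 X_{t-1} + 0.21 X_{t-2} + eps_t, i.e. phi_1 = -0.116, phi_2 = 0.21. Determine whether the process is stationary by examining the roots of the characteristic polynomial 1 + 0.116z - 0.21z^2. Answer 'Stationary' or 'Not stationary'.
\text{Stationary}

The AR(p) characteristic polynomial is P(z) = 1 + 0.116z - 0.21z^2.
Stationarity requires all roots to lie outside the unit circle, i.e. |z| > 1 for every root.
Set 1 + (0.116) z + (-0.21) z^2 = 0, i.e. a z^2 + b z + c = 0 with a = -0.21, b = 0.116, c = 1.
Discriminant D = b^2 - 4ac = (0.116)^2 - 4*(-0.21)*1 = 0.013456 - (-0.84) = 0.853456.
D >= 0, so the roots are real: z = (-b +/- sqrt(D)) / (2a) = (-0.116 +/- 0.923827) / (-0.42).
  z_1 = (-0.116 + 0.923827) / (-0.42) = -1.9234,   |z_1| = 1.9234.
  z_2 = (-0.116 - 0.923827) / (-0.42) = 2.4758,   |z_2| = 2.4758.
Moduli of all roots: 1.9234, 2.4758.
All moduli strictly greater than 1? Yes.
Verdict: Stationary.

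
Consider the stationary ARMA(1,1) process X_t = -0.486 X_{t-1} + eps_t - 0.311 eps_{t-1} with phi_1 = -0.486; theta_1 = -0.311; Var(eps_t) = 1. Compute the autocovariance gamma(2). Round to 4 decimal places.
\gamma(2) = 0.5838

Multiply the model equation by X_{t-k} and take expectations. With theta_0 = psi_0 = 1 and psi_j the MA(infinity) weights, this gives
  gamma(k) - sum_i phi_i gamma(k-i) = c_k,
  c_k = sigma^2 * sum_{j=k..q} theta_j psi_{j-k}   (c_k = 0 for k > q),
using gamma(-m) = gamma(m).
psi-weights needed (psi_j = theta_j + sum_i phi_i psi_{j-i}):
  psi_1 = theta_1 + phi_1 = -0.311 + (-0.486) = -0.797
Right-hand sides:
  c_0 = sigma^2 (1 + theta_1 psi_1) = 1 * (1 + (-0.311)(-0.797)) = 1 * 1.247867 = 1.247867
  c_1 = sigma^2 theta_1 = 1 * (-0.311) = -0.311
  c_2 = 0
Equations for k = 0 and k = 1 (AR order 1):
  gamma(0) = phi_1 gamma(1) + c_0
  gamma(1) = phi_1 gamma(0) + c_1
Substituting the second into the first: gamma(0) (1 - phi_1^2) = c_0 + phi_1 c_1, so
  gamma(0) = (c_0 + phi_1 c_1) / (1 - phi_1^2) = (1.247867 + (-0.486)(-0.311)) / (1 - (-0.486)^2) = 1.399013 / 0.763804 = 1.831639.
  gamma(1) = phi_1 gamma(0) + c_1 = (-0.486)(1.831639) + (-0.311) = -1.201176.
For k = 2 (> q): gamma(2) = phi_1 gamma(1) = (-0.486)(-1.201176) = 0.583772.
Therefore gamma(2) = 0.5838 (to 4 decimal places).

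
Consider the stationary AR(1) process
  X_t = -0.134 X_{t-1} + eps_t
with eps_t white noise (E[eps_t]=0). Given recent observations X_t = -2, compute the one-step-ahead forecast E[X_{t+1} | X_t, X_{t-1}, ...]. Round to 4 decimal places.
E[X_{t+1} \mid \mathcal F_t] = 0.2680

For an AR(p) model X_t = c + sum_i phi_i X_{t-i} + eps_t, the
one-step-ahead conditional mean is
  E[X_{t+1} | X_t, ...] = c + sum_i phi_i X_{t+1-i}.
Substitute known values:
  E[X_{t+1} | ...] = (-0.134) * (-2)
                   = 0.2680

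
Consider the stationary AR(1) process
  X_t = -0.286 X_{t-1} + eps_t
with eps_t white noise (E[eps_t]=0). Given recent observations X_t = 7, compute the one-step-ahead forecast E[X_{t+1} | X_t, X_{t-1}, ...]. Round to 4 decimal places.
E[X_{t+1} \mid \mathcal F_t] = -2.0020

For an AR(p) model X_t = c + sum_i phi_i X_{t-i} + eps_t, the
one-step-ahead conditional mean is
  E[X_{t+1} | X_t, ...] = c + sum_i phi_i X_{t+1-i}.
Substitute known values:
  E[X_{t+1} | ...] = (-0.286) * (7)
                   = -2.0020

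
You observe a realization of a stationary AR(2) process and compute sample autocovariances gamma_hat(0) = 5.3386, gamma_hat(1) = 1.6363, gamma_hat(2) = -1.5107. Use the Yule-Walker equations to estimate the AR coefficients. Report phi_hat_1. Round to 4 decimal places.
\hat\phi_{1} = 0.4340

The Yule-Walker equations for an AR(p) process read, in matrix form,
  Gamma_p phi = r_p,   with   (Gamma_p)_{ij} = gamma(|i - j|),
                       (r_p)_i = gamma(i),   i,j = 1..p.
Substitute the sample gammas (Toeplitz matrix and right-hand side of size 2):
  Gamma_p = [[5.3386, 1.6363], [1.6363, 5.3386]]
  r_p     = [1.6363, -1.5107]
Written out:
  5.3386 phi_1 + 1.6363 phi_2 = 1.6363
  1.6363 phi_1 + 5.3386 phi_2 = -1.5107
Solve by Cramer's rule:
  det = gamma(0)^2 - gamma(1)^2 = (5.3386)^2 - (1.6363)^2 = 28.50064996 - 2.67747769 = 25.82317227
  phi_hat_1 = [gamma(1) gamma(0) - gamma(1) gamma(2)] / det = [(1.6363)(5.3386) - (1.6363)(-1.5107)] / 25.82317227 = 11.20750959 / 25.82317227 = 0.434
  phi_hat_2 = [gamma(0) gamma(2) - gamma(1)^2] / det = [(5.3386)(-1.5107) - (1.6363)^2] / 25.82317227 = -10.74250071 / 25.82317227 = -0.416
So phi_hat = [0.4340, -0.4160].
Therefore phi_hat_1 = 0.4340.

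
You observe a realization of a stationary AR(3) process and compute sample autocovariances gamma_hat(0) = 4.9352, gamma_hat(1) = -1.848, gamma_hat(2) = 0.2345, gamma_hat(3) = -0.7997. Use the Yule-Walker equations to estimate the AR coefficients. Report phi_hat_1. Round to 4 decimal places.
\hat\phi_{1} = -0.4380

The Yule-Walker equations for an AR(p) process read, in matrix form,
  Gamma_p phi = r_p,   with   (Gamma_p)_{ij} = gamma(|i - j|),
                       (r_p)_i = gamma(i),   i,j = 1..p.
Substitute the sample gammas (Toeplitz matrix and right-hand side of size 3):
  Gamma_p = [[4.9352, -1.848, 0.2345], [-1.848, 4.9352, -1.848], [0.2345, -1.848, 4.9352]]
  r_p     = [-1.848, 0.2345, -0.7997]
Written out (R1..R3):
  (R1) 4.9352 phi_1 - 1.848 phi_2 + 0.2345 phi_3 = -1.848
  (R2) -1.848 phi_1 + 4.9352 phi_2 - 1.848 phi_3 = 0.2345
  (R3) 0.2345 phi_1 - 1.848 phi_2 + 4.9352 phi_3 = -0.7997
Gaussian elimination:
  R2 <- R2 - (-1.848/4.9352) R1 = R2 - (-0.374453) R1:  4.243211 phi_2 - 1.760191 phi_3 = -0.457489
  R3 <- R3 - (0.2345/4.9352) R1 = R3 - (0.047516) R1:  -1.760191 phi_2 + 4.924058 phi_3 = -0.711891
  R3 <- R3 - (-1.760191/4.243211) R2 = R3 - (-0.414825) R2:  4.193886 phi_3 = -0.901669
Back-substitution:
  phi_hat_3 = -0.901669 / 4.193886 = -0.214996
  phi_hat_2 = (-0.457489 - (-1.760191)(-0.214996)) / 4.243211 = -0.197002
  phi_hat_1 = (-1.848 - (-1.848)(-0.197002) - (0.2345)(-0.214996)) / 4.9352 = -0.438005
So phi_hat = [-0.4380, -0.1970, -0.2150].
Therefore phi_hat_1 = -0.4380.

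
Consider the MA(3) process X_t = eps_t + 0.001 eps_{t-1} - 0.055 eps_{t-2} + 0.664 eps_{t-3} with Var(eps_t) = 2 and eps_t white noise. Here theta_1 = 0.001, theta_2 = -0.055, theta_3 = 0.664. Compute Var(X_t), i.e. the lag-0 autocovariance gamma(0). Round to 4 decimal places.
\gamma(0) = 2.8878

For an MA(q) process X_t = eps_t + sum_i theta_i eps_{t-i} with
Var(eps_t) = sigma^2, the variance is
  gamma(0) = sigma^2 * (1 + sum_i theta_i^2).
  sum_i theta_i^2 = (0.001)^2 + (-0.055)^2 + (0.664)^2 = 0.000001 + 0.003025 + 0.440896 = 0.443922.
  gamma(0) = 2 * (1 + 0.443922) = 2 * 1.443922 = 2.887844, which rounds to 2.8878.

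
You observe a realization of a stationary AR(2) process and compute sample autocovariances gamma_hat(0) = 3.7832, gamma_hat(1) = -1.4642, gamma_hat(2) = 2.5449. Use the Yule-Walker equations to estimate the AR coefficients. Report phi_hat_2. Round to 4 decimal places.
\hat\phi_{2} = 0.6150

The Yule-Walker equations for an AR(p) process read, in matrix form,
  Gamma_p phi = r_p,   with   (Gamma_p)_{ij} = gamma(|i - j|),
                       (r_p)_i = gamma(i),   i,j = 1..p.
Substitute the sample gammas (Toeplitz matrix and right-hand side of size 2):
  Gamma_p = [[3.7832, -1.4642], [-1.4642, 3.7832]]
  r_p     = [-1.4642, 2.5449]
Written out:
  3.7832 phi_1 - 1.4642 phi_2 = -1.4642
  -1.4642 phi_1 + 3.7832 phi_2 = 2.5449
Solve by Cramer's rule:
  det = gamma(0)^2 - gamma(1)^2 = (3.7832)^2 - (-1.4642)^2 = 14.31260224 - 2.14388164 = 12.1687206
  phi_hat_1 = [gamma(1) gamma(0) - gamma(1) gamma(2)] / det = [(-1.4642)(3.7832) - (-1.4642)(2.5449)] / 12.1687206 = -1.81311886 / 12.1687206 = -0.149
  phi_hat_2 = [gamma(0) gamma(2) - gamma(1)^2] / det = [(3.7832)(2.5449) - (-1.4642)^2] / 12.1687206 = 7.48398404 / 12.1687206 = 0.615
So phi_hat = [-0.1490, 0.6150].
Therefore phi_hat_2 = 0.6150.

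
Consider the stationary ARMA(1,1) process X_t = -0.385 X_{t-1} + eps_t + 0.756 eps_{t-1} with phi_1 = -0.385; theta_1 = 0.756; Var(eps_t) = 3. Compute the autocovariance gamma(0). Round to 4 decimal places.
\gamma(0) = 3.4848

Multiply the model equation by X_{t-k} and take expectations. With theta_0 = psi_0 = 1 and psi_j the MA(infinity) weights, this gives
  gamma(k) - sum_i phi_i gamma(k-i) = c_k,
  c_k = sigma^2 * sum_{j=k..q} theta_j psi_{j-k}   (c_k = 0 for k > q),
using gamma(-m) = gamma(m).
psi-weights needed (psi_j = theta_j + sum_i phi_i psi_{j-i}):
  psi_1 = theta_1 + phi_1 = 0.756 + (-0.385) = 0.371
Right-hand sides:
  c_0 = sigma^2 (1 + theta_1 psi_1) = 3 * (1 + (0.756)(0.371)) = 3 * 1.280476 = 3.841428
  c_1 = sigma^2 theta_1 = 3 * (0.756) = 2.268
  c_2 = 0
Equations for k = 0 and k = 1 (AR order 1):
  gamma(0) = phi_1 gamma(1) + c_0
  gamma(1) = phi_1 gamma(0) + c_1
Substituting the second into the first: gamma(0) (1 - phi_1^2) = c_0 + phi_1 c_1, so
  gamma(0) = (c_0 + phi_1 c_1) / (1 - phi_1^2) = (3.841428 + (-0.385)(2.268)) / (1 - (-0.385)^2) = 2.968248 / 0.851775 = 3.484779.
Therefore gamma(0) = 3.4848 (to 4 decimal places).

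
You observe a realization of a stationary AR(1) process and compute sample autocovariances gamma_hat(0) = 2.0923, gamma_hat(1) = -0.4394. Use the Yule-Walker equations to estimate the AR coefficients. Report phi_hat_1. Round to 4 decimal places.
\hat\phi_{1} = -0.2100

The Yule-Walker equations for an AR(p) process read, in matrix form,
  Gamma_p phi = r_p,   with   (Gamma_p)_{ij} = gamma(|i - j|),
                       (r_p)_i = gamma(i),   i,j = 1..p.
Substitute the sample gammas (Toeplitz matrix and right-hand side of size 1):
  Gamma_p = [[2.0923]]
  r_p     = [-0.4394]
With p = 1 this is the single equation gamma(0) phi_1 = gamma(1):
  phi_hat_1 = gamma(1) / gamma(0) = -0.4394 / 2.0923 = -0.2100.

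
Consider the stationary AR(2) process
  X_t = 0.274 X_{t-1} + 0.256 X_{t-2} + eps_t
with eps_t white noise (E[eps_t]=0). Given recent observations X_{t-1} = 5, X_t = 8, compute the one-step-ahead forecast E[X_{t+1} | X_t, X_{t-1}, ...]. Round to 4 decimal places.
E[X_{t+1} \mid \mathcal F_t] = 3.4720

For an AR(p) model X_t = c + sum_i phi_i X_{t-i} + eps_t, the
one-step-ahead conditional mean is
  E[X_{t+1} | X_t, ...] = c + sum_i phi_i X_{t+1-i}.
Substitute known values:
  E[X_{t+1} | ...] = (0.274) * (8) + (0.256) * (5)
                   = 3.4720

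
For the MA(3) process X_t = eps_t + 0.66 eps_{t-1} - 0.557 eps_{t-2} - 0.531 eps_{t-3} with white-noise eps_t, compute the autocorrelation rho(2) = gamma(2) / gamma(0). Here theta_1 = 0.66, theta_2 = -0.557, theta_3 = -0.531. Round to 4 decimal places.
\rho(2) = -0.4475

For an MA(q) process with theta_0 = 1, the autocovariance is
  gamma(k) = sigma^2 * sum_{i=0..q-k} theta_i * theta_{i+k},
and rho(k) = gamma(k) / gamma(0). Sigma^2 cancels.
  numerator   = (1)*(-0.557) + (0.66)*(-0.531) = -0.90746.
  denominator = (1)^2 + (0.66)^2 + (-0.557)^2 + (-0.531)^2 = 2.02781.
  rho(2) = -0.90746 / 2.02781 = -0.4475.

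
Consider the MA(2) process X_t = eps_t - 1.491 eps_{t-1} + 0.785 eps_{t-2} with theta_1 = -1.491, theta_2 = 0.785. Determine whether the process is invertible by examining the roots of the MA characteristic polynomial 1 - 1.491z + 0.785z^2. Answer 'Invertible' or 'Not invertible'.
\text{Invertible}

The MA(q) characteristic polynomial is P(z) = 1 - 1.491z + 0.785z^2.
Invertibility requires all roots to lie outside the unit circle, i.e. |z| > 1 for every root.
Set 1 + (-1.491) z + (0.785) z^2 = 0, i.e. a z^2 + b z + c = 0 with a = 0.785, b = -1.491, c = 1.
Discriminant D = b^2 - 4ac = (-1.491)^2 - 4*(0.785)*1 = 2.223081 - (3.14) = -0.916919.
D < 0, so the roots are the complex-conjugate pair z = (-b +/- i sqrt(-D)) / (2a) = 0.9497 +/- 0.6099i.
For a conjugate pair |z|^2 = z * conj(z) = (product of roots) = c/a = 1/(0.785) = 1.273885, so |z| = sqrt(1.273885) = 1.1287 for both roots.
Moduli of all roots: 1.1287, 1.1287.
All moduli strictly greater than 1? Yes.
Verdict: Invertible.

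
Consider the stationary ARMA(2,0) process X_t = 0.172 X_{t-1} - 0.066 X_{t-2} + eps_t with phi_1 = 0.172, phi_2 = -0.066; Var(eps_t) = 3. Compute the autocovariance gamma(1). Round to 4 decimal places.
\gamma(1) = 0.4992

Multiply the model equation by X_{t-k} and take expectations. With theta_0 = psi_0 = 1 and psi_j the MA(infinity) weights, this gives
  gamma(k) - sum_i phi_i gamma(k-i) = c_k,
  c_k = sigma^2 * sum_{j=k..q} theta_j psi_{j-k}   (c_k = 0 for k > q),
using gamma(-m) = gamma(m).
Pure AR (q = 0): c_0 = sigma^2 = 3, c_k = 0 for k >= 1.
Equations for k = 0, 1, 2 (AR order 2, c_2 = 0):
  (E0) gamma(0) = phi_1 gamma(1) + phi_2 gamma(2) + c_0
  (E1) gamma(1) = phi_1 gamma(0) + phi_2 gamma(1) + c_1
  (E2) gamma(2) = phi_1 gamma(1) + phi_2 gamma(0)
From (E1): gamma(1) = A gamma(0) + B with
  A = phi_1 / (1 - phi_2) = 0.172 / 1.066 = 0.161351,   B = c_1 / (1 - phi_2) = 0 / 1.066 = 0.
Insert (E2) into (E0): gamma(0) (1 - phi_2^2) = phi_1 (1 + phi_2) gamma(1) + c_0.
  phi_1 (1 + phi_2) = (0.172)(0.934) = 0.160648,   1 - phi_2^2 = 0.995644.
Replace gamma(1) by A gamma(0) + B and collect gamma(0):
  gamma(0) [0.995644 - (0.160648)(0.161351)] = c_0 = 3
  gamma(0) * 0.969723 = 3
  gamma(0) = 3 / 0.969723 = 3.093666.
  gamma(1) = A gamma(0) = (0.161351)(3.093666) = 0.499166.
Therefore gamma(1) = 0.4992 (to 4 decimal places).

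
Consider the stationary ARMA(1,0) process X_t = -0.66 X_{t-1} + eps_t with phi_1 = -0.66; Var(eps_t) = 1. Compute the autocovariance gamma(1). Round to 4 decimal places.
\gamma(1) = -1.1694

Multiply the model equation by X_{t-k} and take expectations. With theta_0 = psi_0 = 1 and psi_j the MA(infinity) weights, this gives
  gamma(k) - sum_i phi_i gamma(k-i) = c_k,
  c_k = sigma^2 * sum_{j=k..q} theta_j psi_{j-k}   (c_k = 0 for k > q),
using gamma(-m) = gamma(m).
Pure AR (q = 0): c_0 = sigma^2 = 1, c_k = 0 for k >= 1.
Equations for k = 0 and k = 1 (AR order 1):
  gamma(0) = phi_1 gamma(1) + c_0
  gamma(1) = phi_1 gamma(0) + c_1
Substituting the second into the first: gamma(0) (1 - phi_1^2) = c_0 + phi_1 c_1, so
  gamma(0) = c_0 / (1 - phi_1^2) = 1 / (1 - (-0.66)^2) = 1 / 0.5644 = 1.771793.
  gamma(1) = phi_1 gamma(0) = (-0.66)(1.771793) = -1.169383.
Therefore gamma(1) = -1.1694 (to 4 decimal places).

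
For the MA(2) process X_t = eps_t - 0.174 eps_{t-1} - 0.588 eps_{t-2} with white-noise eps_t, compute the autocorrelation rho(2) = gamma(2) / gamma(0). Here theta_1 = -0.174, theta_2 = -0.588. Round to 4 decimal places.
\rho(2) = -0.4273

For an MA(q) process with theta_0 = 1, the autocovariance is
  gamma(k) = sigma^2 * sum_{i=0..q-k} theta_i * theta_{i+k},
and rho(k) = gamma(k) / gamma(0). Sigma^2 cancels.
  numerator   = (1)*(-0.588) = -0.588.
  denominator = (1)^2 + (-0.174)^2 + (-0.588)^2 = 1.37602.
  rho(2) = -0.588 / 1.37602 = -0.4273.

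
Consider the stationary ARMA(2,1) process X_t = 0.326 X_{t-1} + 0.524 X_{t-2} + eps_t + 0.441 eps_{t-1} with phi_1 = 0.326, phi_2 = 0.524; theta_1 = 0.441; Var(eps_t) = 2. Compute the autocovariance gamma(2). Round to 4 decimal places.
\gamma(2) = 7.5829

Multiply the model equation by X_{t-k} and take expectations. With theta_0 = psi_0 = 1 and psi_j the MA(infinity) weights, this gives
  gamma(k) - sum_i phi_i gamma(k-i) = c_k,
  c_k = sigma^2 * sum_{j=k..q} theta_j psi_{j-k}   (c_k = 0 for k > q),
using gamma(-m) = gamma(m).
psi-weights needed (psi_j = theta_j + sum_i phi_i psi_{j-i}):
  psi_1 = theta_1 + phi_1 = 0.441 + (0.326) = 0.767
Right-hand sides:
  c_0 = sigma^2 (1 + theta_1 psi_1) = 2 * (1 + (0.441)(0.767)) = 2 * 1.338247 = 2.676494
  c_1 = sigma^2 theta_1 = 2 * (0.441) = 0.882
  c_2 = 0
Equations for k = 0, 1, 2 (AR order 2, c_2 = 0):
  (E0) gamma(0) = phi_1 gamma(1) + phi_2 gamma(2) + c_0
  (E1) gamma(1) = phi_1 gamma(0) + phi_2 gamma(1) + c_1
  (E2) gamma(2) = phi_1 gamma(1) + phi_2 gamma(0)
From (E1): gamma(1) = A gamma(0) + B with
  A = phi_1 / (1 - phi_2) = 0.326 / 0.476 = 0.684874,   B = c_1 / (1 - phi_2) = 0.882 / 0.476 = 1.852941.
Insert (E2) into (E0): gamma(0) (1 - phi_2^2) = phi_1 (1 + phi_2) gamma(1) + c_0.
  phi_1 (1 + phi_2) = (0.326)(1.524) = 0.496824,   1 - phi_2^2 = 0.725424.
Replace gamma(1) by A gamma(0) + B and collect gamma(0):
  gamma(0) [0.725424 - (0.496824)(0.684874)] = (0.496824)(1.852941) + 2.676494
  gamma(0) * 0.385162 = 3.59708
  gamma(0) = 3.59708 / 0.385162 = 9.33913.
  gamma(1) = A gamma(0) + B = (0.684874)(9.33913) + (1.852941) = 8.249068.
  gamma(2) = phi_1 gamma(1) + phi_2 gamma(0) = (0.326)(8.249068) + (0.524)(9.33913) = 7.5829.
Therefore gamma(2) = 7.5829 (to 4 decimal places).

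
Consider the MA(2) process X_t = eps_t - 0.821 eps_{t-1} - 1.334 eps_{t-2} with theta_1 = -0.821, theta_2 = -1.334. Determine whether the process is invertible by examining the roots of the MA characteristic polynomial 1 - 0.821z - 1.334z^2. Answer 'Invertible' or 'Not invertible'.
\text{Not invertible}

The MA(q) characteristic polynomial is P(z) = 1 - 0.821z - 1.334z^2.
Invertibility requires all roots to lie outside the unit circle, i.e. |z| > 1 for every root.
Set 1 + (-0.821) z + (-1.334) z^2 = 0, i.e. a z^2 + b z + c = 0 with a = -1.334, b = -0.821, c = 1.
Discriminant D = b^2 - 4ac = (-0.821)^2 - 4*(-1.334)*1 = 0.674041 - (-5.336) = 6.010041.
D >= 0, so the roots are real: z = (-b +/- sqrt(D)) / (2a) = (0.821 +/- 2.451538) / (-2.668).
  z_1 = (0.821 + 2.451538) / (-2.668) = -1.2266,   |z_1| = 1.2266.
  z_2 = (0.821 - 2.451538) / (-2.668) = 0.6111,   |z_2| = 0.6111.
Moduli of all roots: 1.2266, 0.6111.
All moduli strictly greater than 1? No.
Verdict: Not invertible.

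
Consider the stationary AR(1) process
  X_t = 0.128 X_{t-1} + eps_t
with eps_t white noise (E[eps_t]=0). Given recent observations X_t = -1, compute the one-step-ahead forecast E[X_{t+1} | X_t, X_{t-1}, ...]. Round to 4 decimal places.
E[X_{t+1} \mid \mathcal F_t] = -0.1280

For an AR(p) model X_t = c + sum_i phi_i X_{t-i} + eps_t, the
one-step-ahead conditional mean is
  E[X_{t+1} | X_t, ...] = c + sum_i phi_i X_{t+1-i}.
Substitute known values:
  E[X_{t+1} | ...] = (0.128) * (-1)
                   = -0.1280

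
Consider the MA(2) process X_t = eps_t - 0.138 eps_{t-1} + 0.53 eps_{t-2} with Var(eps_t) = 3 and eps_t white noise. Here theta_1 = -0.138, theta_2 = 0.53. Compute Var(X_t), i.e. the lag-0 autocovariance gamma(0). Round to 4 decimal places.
\gamma(0) = 3.8998

For an MA(q) process X_t = eps_t + sum_i theta_i eps_{t-i} with
Var(eps_t) = sigma^2, the variance is
  gamma(0) = sigma^2 * (1 + sum_i theta_i^2).
  sum_i theta_i^2 = (-0.138)^2 + (0.53)^2 = 0.019044 + 0.2809 = 0.299944.
  gamma(0) = 3 * (1 + 0.299944) = 3 * 1.299944 = 3.899832, which rounds to 3.8998.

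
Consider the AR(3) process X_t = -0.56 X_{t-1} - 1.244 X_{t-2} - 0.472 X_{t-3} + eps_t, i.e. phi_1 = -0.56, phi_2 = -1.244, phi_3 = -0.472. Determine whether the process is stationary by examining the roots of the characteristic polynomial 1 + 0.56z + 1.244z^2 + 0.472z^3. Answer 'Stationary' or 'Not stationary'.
\text{Not stationary}

The AR(p) characteristic polynomial is P(z) = 1 + 0.56z + 1.244z^2 + 0.472z^3.
Stationarity requires all roots to lie outside the unit circle, i.e. |z| > 1 for every root.
Degree 3: look for a simple real root z0 first, then factor out (1 - z/z0) and solve the remaining quadratic.
Testing z0 = -2.5: P(-2.5) = 1 + (0.56)(-2.5) + (1.244)(-2.5)^2 + (0.472)(-2.5)^3
  = 1 + (-1.4) + (7.775) + (-7.375) = 0.  So z_0 = -2.5 is a root, |z_0| = 2.5.
Divide out the factor (1 + 0.4 z) = (1 - z/z0) (since 1/z0 = -0.4):
  P(z) = (1 + 0.4 z)(1 + (0.16) z + (1.18) z^2)
  [check: z-coef 0.16 - (-0.4) = 0.56; z^2-coef 1.18 - (-0.4)(0.16) = 1.244; z^3-coef -(-0.4)(1.18) = 0.472.]
Remaining roots from the quadratic factor 1 + (0.16) z + (1.18) z^2:
  Set 1 + (0.16) z + (1.18) z^2 = 0, i.e. a z^2 + b z + c = 0 with a = 1.18, b = 0.16, c = 1.
  Discriminant D = b^2 - 4ac = (0.16)^2 - 4*(1.18)*1 = 0.0256 - (4.72) = -4.6944.
  D < 0, so the roots are the complex-conjugate pair z = (-b +/- i sqrt(-D)) / (2a) = -0.0678 +/- 0.9181i.
  For a conjugate pair |z|^2 = z * conj(z) = (product of roots) = c/a = 1/(1.18) = 0.847458, so |z| = sqrt(0.847458) = 0.9206 for both roots.
Moduli of all roots: 2.5000, 0.9206, 0.9206.
All moduli strictly greater than 1? No.
Verdict: Not stationary.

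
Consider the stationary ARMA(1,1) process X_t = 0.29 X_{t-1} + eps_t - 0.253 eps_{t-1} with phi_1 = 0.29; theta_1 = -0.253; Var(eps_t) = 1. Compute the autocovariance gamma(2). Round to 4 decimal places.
\gamma(2) = 0.0109

Multiply the model equation by X_{t-k} and take expectations. With theta_0 = psi_0 = 1 and psi_j the MA(infinity) weights, this gives
  gamma(k) - sum_i phi_i gamma(k-i) = c_k,
  c_k = sigma^2 * sum_{j=k..q} theta_j psi_{j-k}   (c_k = 0 for k > q),
using gamma(-m) = gamma(m).
psi-weights needed (psi_j = theta_j + sum_i phi_i psi_{j-i}):
  psi_1 = theta_1 + phi_1 = -0.253 + (0.29) = 0.037
Right-hand sides:
  c_0 = sigma^2 (1 + theta_1 psi_1) = 1 * (1 + (-0.253)(0.037)) = 1 * 0.990639 = 0.990639
  c_1 = sigma^2 theta_1 = 1 * (-0.253) = -0.253
  c_2 = 0
Equations for k = 0 and k = 1 (AR order 1):
  gamma(0) = phi_1 gamma(1) + c_0
  gamma(1) = phi_1 gamma(0) + c_1
Substituting the second into the first: gamma(0) (1 - phi_1^2) = c_0 + phi_1 c_1, so
  gamma(0) = (c_0 + phi_1 c_1) / (1 - phi_1^2) = (0.990639 + (0.29)(-0.253)) / (1 - (0.29)^2) = 0.917269 / 0.9159 = 1.001495.
  gamma(1) = phi_1 gamma(0) + c_1 = (0.29)(1.001495) + (-0.253) = 0.037433.
For k = 2 (> q): gamma(2) = phi_1 gamma(1) = (0.29)(0.037433) = 0.010856.
Therefore gamma(2) = 0.0109 (to 4 decimal places).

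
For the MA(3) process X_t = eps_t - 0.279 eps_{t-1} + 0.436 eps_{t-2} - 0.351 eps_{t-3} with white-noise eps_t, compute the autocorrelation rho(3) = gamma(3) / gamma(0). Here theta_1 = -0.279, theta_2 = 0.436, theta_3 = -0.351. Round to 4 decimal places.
\rho(3) = -0.2523

For an MA(q) process with theta_0 = 1, the autocovariance is
  gamma(k) = sigma^2 * sum_{i=0..q-k} theta_i * theta_{i+k},
and rho(k) = gamma(k) / gamma(0). Sigma^2 cancels.
  numerator   = (1)*(-0.351) = -0.351.
  denominator = (1)^2 + (-0.279)^2 + (0.436)^2 + (-0.351)^2 = 1.391138.
  rho(3) = -0.351 / 1.391138 = -0.2523.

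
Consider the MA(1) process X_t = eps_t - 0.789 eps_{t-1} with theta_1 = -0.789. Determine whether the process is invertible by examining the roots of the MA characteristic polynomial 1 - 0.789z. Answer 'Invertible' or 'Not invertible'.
\text{Invertible}

The MA(q) characteristic polynomial is P(z) = 1 - 0.789z.
Invertibility requires all roots to lie outside the unit circle, i.e. |z| > 1 for every root.
This is linear in z: 1 + (-0.789) z = 0  =>  z = -1/(-0.789) = 1.267427,  |z| = 1.267427.
Moduli of all roots: 1.2674.
All moduli strictly greater than 1? Yes.
Verdict: Invertible.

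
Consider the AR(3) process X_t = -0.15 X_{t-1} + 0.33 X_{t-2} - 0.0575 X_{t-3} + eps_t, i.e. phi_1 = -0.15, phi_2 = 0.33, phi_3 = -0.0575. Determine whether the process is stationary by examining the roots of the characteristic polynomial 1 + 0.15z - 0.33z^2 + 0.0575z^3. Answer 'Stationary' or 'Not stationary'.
\text{Stationary}

The AR(p) characteristic polynomial is P(z) = 1 + 0.15z - 0.33z^2 + 0.0575z^3.
Stationarity requires all roots to lie outside the unit circle, i.e. |z| > 1 for every root.
Degree 3: look for a simple real root z0 first, then factor out (1 - z/z0) and solve the remaining quadratic.
Testing z0 = 4: P(4) = 1 + (0.15)(4) + (-0.33)(4)^2 + (0.0575)(4)^3
  = 1 + (0.6) + (-5.28) + (3.68) = 0.  So z_0 = 4 is a root, |z_0| = 4.
Divide out the factor (1 - 0.25 z) = (1 - z/z0) (since 1/z0 = 0.25):
  P(z) = (1 - 0.25 z)(1 + (0.4) z + (-0.23) z^2)
  [check: z-coef 0.4 - (0.25) = 0.15; z^2-coef -0.23 - (0.25)(0.4) = -0.33; z^3-coef -(0.25)(-0.23) = 0.0575.]
Remaining roots from the quadratic factor 1 + (0.4) z + (-0.23) z^2:
  Set 1 + (0.4) z + (-0.23) z^2 = 0, i.e. a z^2 + b z + c = 0 with a = -0.23, b = 0.4, c = 1.
  Discriminant D = b^2 - 4ac = (0.4)^2 - 4*(-0.23)*1 = 0.16 - (-0.92) = 1.08.
  D >= 0, so the roots are real: z = (-b +/- sqrt(D)) / (2a) = (-0.4 +/- 1.03923) / (-0.46).
    z_1 = (-0.4 + 1.03923) / (-0.46) = -1.3896,   |z_1| = 1.3896.
    z_2 = (-0.4 - 1.03923) / (-0.46) = 3.1288,   |z_2| = 3.1288.
Moduli of all roots: 4.0000, 1.3896, 3.1288.
All moduli strictly greater than 1? Yes.
Verdict: Stationary.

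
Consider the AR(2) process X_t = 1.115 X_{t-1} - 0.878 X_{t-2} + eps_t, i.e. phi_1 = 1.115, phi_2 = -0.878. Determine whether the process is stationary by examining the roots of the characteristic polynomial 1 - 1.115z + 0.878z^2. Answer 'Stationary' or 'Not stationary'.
\text{Stationary}

The AR(p) characteristic polynomial is P(z) = 1 - 1.115z + 0.878z^2.
Stationarity requires all roots to lie outside the unit circle, i.e. |z| > 1 for every root.
Set 1 + (-1.115) z + (0.878) z^2 = 0, i.e. a z^2 + b z + c = 0 with a = 0.878, b = -1.115, c = 1.
Discriminant D = b^2 - 4ac = (-1.115)^2 - 4*(0.878)*1 = 1.243225 - (3.512) = -2.268775.
D < 0, so the roots are the complex-conjugate pair z = (-b +/- i sqrt(-D)) / (2a) = 0.635 +/- 0.8578i.
For a conjugate pair |z|^2 = z * conj(z) = (product of roots) = c/a = 1/(0.878) = 1.138952, so |z| = sqrt(1.138952) = 1.0672 for both roots.
Moduli of all roots: 1.0672, 1.0672.
All moduli strictly greater than 1? Yes.
Verdict: Stationary.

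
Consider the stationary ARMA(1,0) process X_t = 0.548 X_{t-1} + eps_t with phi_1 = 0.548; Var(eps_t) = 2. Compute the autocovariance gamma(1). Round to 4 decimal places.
\gamma(1) = 1.5664

Multiply the model equation by X_{t-k} and take expectations. With theta_0 = psi_0 = 1 and psi_j the MA(infinity) weights, this gives
  gamma(k) - sum_i phi_i gamma(k-i) = c_k,
  c_k = sigma^2 * sum_{j=k..q} theta_j psi_{j-k}   (c_k = 0 for k > q),
using gamma(-m) = gamma(m).
Pure AR (q = 0): c_0 = sigma^2 = 2, c_k = 0 for k >= 1.
Equations for k = 0 and k = 1 (AR order 1):
  gamma(0) = phi_1 gamma(1) + c_0
  gamma(1) = phi_1 gamma(0) + c_1
Substituting the second into the first: gamma(0) (1 - phi_1^2) = c_0 + phi_1 c_1, so
  gamma(0) = c_0 / (1 - phi_1^2) = 2 / (1 - (0.548)^2) = 2 / 0.699696 = 2.858384.
  gamma(1) = phi_1 gamma(0) = (0.548)(2.858384) = 1.566395.
Therefore gamma(1) = 1.5664 (to 4 decimal places).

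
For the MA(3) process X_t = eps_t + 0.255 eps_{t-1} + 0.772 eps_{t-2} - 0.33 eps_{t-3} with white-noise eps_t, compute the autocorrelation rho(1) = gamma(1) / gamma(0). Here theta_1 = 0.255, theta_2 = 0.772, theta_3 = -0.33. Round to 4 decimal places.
\rho(1) = 0.1114

For an MA(q) process with theta_0 = 1, the autocovariance is
  gamma(k) = sigma^2 * sum_{i=0..q-k} theta_i * theta_{i+k},
and rho(k) = gamma(k) / gamma(0). Sigma^2 cancels.
  numerator   = (1)*(0.255) + (0.255)*(0.772) + (0.772)*(-0.33) = 0.1971.
  denominator = (1)^2 + (0.255)^2 + (0.772)^2 + (-0.33)^2 = 1.769909.
  rho(1) = 0.1971 / 1.769909 = 0.1114.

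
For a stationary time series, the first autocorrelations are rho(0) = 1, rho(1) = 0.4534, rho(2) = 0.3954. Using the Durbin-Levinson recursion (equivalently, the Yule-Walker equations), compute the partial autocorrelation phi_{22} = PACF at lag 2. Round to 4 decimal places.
\phi_{22} = 0.2389

The PACF at lag k is phi_{kk}, the last component of the solution
to the Yule-Walker system G_k phi = r_k where
  (G_k)_{ij} = rho(|i - j|), (r_k)_i = rho(i), i,j = 1..k.
Equivalently, Durbin-Levinson gives phi_{kk} iteratively:
  phi_{11} = rho(1)
  phi_{kk} = [rho(k) - sum_{j=1..k-1} phi_{k-1,j} rho(k-j)]
            / [1 - sum_{j=1..k-1} phi_{k-1,j} rho(j)],
  phi_{k,j} = phi_{k-1,j} - phi_{kk} phi_{k-1,k-j},  j = 1..k-1.
Step k = 1:
  phi_11 = rho(1) = 0.4534.
Step k = 2:
  phi_22 = [rho(2) - phi_11 rho(1)] / [1 - phi_11 rho(1)] = [0.3954 - (0.4534)(0.4534)] / [1 - (0.4534)(0.4534)]
         = 0.18982844 / 0.79442844 = 0.2389.
Therefore phi_{22} = 0.2389.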